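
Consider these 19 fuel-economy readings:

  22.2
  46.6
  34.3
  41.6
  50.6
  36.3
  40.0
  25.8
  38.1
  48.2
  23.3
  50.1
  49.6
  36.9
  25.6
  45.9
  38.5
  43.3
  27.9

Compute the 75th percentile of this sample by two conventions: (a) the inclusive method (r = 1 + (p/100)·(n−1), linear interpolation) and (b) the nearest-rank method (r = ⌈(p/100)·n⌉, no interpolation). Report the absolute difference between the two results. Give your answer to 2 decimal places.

Sorted: 22.2, 23.3, 25.6, 25.8, 27.9, 34.3, 36.3, 36.9, 38.1, 38.5, 40.0, 41.6, 43.3, 45.9, 46.6, 48.2, 49.6, 50.1, 50.6.
n = 19.
(a) r = 14.5; between ranks 14 (45.9) and 15 (46.6): 46.25.
(b) the nearest-rank method: rank 15 → 46.6.
|46.25 − 46.6| = 0.35.

0.35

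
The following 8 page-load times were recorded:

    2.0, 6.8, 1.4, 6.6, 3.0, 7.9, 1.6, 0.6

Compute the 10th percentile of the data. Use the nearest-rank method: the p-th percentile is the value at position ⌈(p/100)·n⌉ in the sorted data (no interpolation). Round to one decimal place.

Sorted: 0.6, 1.4, 1.6, 2.0, 3.0, 6.6, 6.8, 7.9.
n = 8.
Position = ⌈10/100 · 8⌉ = ⌈0.8⌉ = 1.
The value at rank 1 is 0.6.

0.6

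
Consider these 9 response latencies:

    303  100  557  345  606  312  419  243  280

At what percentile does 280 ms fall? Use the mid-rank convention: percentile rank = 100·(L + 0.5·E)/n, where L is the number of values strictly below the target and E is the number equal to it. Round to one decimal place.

Sorted: 100, 243, 280, 303, 312, 345, 419, 557, 606.
Count below 280: L = 2; count equal: E = 1; n = 9.
Percentile rank = 100·(2 + 0.5·1)/9 = 100·2.5/9 = 27.78.

27.8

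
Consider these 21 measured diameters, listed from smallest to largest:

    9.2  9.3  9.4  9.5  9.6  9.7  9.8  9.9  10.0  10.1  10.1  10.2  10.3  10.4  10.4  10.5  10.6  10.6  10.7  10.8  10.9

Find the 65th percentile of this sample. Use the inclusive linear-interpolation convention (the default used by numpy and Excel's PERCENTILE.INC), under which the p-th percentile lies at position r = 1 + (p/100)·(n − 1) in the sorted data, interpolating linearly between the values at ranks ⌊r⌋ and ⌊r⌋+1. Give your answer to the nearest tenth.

10.4

n = 21.
r = 1 + (65/100)·(21 − 1) = 1 + 13 = 14.
r is an integer, so P65 is the value at rank 14: 10.4.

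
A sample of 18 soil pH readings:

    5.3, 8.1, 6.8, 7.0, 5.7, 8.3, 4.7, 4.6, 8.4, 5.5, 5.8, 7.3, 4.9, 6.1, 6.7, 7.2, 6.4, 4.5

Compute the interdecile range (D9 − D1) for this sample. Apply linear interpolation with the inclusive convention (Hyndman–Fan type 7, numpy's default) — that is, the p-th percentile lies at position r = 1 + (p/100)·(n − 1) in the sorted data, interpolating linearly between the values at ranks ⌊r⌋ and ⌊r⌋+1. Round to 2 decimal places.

Sorted: 4.5, 4.6, 4.7, 4.9, 5.3, 5.5, 5.7, 5.8, 6.1, 6.4, 6.7, 6.8, 7.0, 7.2, 7.3, 8.1, 8.3, 8.4.
n = 18.
P10: r = 2.7; ranks 2–3 are 4.6, 4.7; interpolating gives 4.67.
P90: r = 16.3; ranks 16–17 are 8.1, 8.3; interpolating gives 8.16.
Difference: 8.16 − 4.67 = 3.49.

3.49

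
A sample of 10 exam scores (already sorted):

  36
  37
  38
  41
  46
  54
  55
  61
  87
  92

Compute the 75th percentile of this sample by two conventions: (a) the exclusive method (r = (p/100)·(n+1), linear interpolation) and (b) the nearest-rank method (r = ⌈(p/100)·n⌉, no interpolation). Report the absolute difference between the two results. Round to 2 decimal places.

6.50

n = 10.
(a) r = 8.25; between ranks 8 (61) and 9 (87): 67.5.
(b) the nearest-rank method: rank 8 → 61.
|67.5 − 61| = 6.5.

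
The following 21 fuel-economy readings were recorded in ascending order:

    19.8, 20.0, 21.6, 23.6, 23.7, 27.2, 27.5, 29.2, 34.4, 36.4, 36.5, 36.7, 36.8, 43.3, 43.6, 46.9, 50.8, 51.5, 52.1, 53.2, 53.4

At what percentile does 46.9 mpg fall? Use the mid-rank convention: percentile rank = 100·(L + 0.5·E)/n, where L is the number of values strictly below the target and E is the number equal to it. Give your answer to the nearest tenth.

Count below 46.9: L = 15; count equal: E = 1; n = 21.
Percentile rank = 100·(15 + 0.5·1)/21 = 100·15.5/21 = 73.81.

73.8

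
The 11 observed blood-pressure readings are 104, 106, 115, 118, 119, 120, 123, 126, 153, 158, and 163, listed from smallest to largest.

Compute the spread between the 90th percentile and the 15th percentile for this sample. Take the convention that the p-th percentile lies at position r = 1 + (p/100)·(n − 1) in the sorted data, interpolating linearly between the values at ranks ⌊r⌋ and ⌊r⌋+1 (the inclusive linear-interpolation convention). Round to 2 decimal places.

47.50

n = 11.
P15: r = 2.5; ranks 2–3 are 106, 115; interpolating gives 110.5.
P90: r = 10 (integer) → 158.
Difference: 158 − 110.5 = 47.5.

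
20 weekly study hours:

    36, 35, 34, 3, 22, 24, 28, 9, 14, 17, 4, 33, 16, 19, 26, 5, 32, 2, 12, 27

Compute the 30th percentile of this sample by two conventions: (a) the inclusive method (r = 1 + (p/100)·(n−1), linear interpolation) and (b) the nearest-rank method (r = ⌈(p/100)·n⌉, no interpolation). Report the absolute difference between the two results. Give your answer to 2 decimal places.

1.40

Sorted: 2, 3, 4, 5, 9, 12, 14, 16, 17, 19, 22, 24, 26, 27, 28, 32, 33, 34, 35, 36.
n = 20.
(a) r = 6.7; between ranks 6 (12) and 7 (14): 13.4.
(b) the nearest-rank method: rank 6 → 12.
|13.4 − 12| = 1.4.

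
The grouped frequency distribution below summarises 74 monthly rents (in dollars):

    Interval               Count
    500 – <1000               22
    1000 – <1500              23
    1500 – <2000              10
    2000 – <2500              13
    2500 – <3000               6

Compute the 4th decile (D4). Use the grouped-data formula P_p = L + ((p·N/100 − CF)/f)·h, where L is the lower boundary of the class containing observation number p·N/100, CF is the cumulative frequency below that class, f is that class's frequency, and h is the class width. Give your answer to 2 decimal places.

N = 74; target position k = 40/100 · 74 = 29.6.
Cumulative frequencies: 22, 45, 55, 68, 74.
Observation 29.6 falls in the class 1000 – <1500.
L = 1000, CF = 22, f = 23, h = 500.
P40 = 1000 + ((29.6 − 22)/23)·500 = 1000 + 165.217 = 1165.22.

1165.22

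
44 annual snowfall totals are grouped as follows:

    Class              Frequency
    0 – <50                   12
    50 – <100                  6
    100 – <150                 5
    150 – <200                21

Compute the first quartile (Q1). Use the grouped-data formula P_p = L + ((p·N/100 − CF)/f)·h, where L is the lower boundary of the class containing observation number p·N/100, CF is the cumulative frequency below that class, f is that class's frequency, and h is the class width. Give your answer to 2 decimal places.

N = 44; target position k = 25/100 · 44 = 11.
Cumulative frequencies: 12, 18, 23, 44.
Observation 11 falls in the class 0 – <50.
L = 0, CF = 0, f = 12, h = 50.
P25 = 0 + ((11 − 0)/12)·50 = 0 + 45.8333 = 45.8333.

45.83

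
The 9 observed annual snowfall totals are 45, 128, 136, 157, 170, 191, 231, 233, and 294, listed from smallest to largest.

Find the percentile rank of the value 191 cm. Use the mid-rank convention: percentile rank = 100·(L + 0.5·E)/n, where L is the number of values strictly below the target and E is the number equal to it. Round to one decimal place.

61.1

Count below 191: L = 5; count equal: E = 1; n = 9.
Percentile rank = 100·(5 + 0.5·1)/9 = 100·5.5/9 = 61.11.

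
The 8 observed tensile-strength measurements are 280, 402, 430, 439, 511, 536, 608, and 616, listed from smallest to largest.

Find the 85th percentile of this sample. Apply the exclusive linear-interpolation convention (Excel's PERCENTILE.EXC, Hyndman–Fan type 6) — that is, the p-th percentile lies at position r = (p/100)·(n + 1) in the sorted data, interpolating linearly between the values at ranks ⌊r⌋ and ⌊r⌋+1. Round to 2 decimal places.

n = 8.
r = (85/100)·(8 + 1) = 7.65.
Rank 7 is 608 and rank 8 is 616.
Interpolate: 608 + 0.65·(616 − 608) = 608 + 0.65·8 = 613.2.

613.20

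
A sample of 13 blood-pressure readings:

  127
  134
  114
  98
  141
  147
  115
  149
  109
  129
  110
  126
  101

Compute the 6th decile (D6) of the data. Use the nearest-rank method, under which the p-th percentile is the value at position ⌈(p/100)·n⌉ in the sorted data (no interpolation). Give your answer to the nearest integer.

Sorted: 98, 101, 109, 110, 114, 115, 126, 127, 129, 134, 141, 147, 149.
n = 13.
Position = ⌈60/100 · 13⌉ = ⌈7.8⌉ = 8.
The value at rank 8 is 127.

127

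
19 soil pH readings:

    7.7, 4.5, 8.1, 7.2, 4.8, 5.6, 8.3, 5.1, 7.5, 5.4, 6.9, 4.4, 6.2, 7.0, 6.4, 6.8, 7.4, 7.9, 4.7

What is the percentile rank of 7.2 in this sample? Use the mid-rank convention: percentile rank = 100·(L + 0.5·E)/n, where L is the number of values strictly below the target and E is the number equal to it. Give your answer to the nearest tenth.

Sorted: 4.4, 4.5, 4.7, 4.8, 5.1, 5.4, 5.6, 6.2, 6.4, 6.8, 6.9, 7.0, 7.2, 7.4, 7.5, 7.7, 7.9, 8.1, 8.3.
Count below 7.2: L = 12; count equal: E = 1; n = 19.
Percentile rank = 100·(12 + 0.5·1)/19 = 100·12.5/19 = 65.79.

65.8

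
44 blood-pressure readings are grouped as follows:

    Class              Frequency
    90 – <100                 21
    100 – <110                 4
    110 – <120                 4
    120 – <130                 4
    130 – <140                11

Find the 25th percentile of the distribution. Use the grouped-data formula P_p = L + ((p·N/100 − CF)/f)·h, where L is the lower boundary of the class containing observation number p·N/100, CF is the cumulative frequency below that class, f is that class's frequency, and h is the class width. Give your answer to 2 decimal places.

N = 44; target position k = 25/100 · 44 = 11.
Cumulative frequencies: 21, 25, 29, 33, 44.
Observation 11 falls in the class 90 – <100.
L = 90, CF = 0, f = 21, h = 10.
P25 = 90 + ((11 − 0)/21)·10 = 90 + 5.2381 = 95.2381.

95.24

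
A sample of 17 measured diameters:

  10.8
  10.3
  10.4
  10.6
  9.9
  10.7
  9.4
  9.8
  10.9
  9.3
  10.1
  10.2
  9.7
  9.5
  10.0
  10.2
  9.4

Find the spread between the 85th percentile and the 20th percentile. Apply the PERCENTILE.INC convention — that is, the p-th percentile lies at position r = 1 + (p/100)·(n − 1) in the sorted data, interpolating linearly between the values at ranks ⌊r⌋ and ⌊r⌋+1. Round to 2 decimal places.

1.12

Sorted: 9.3, 9.4, 9.4, 9.5, 9.7, 9.8, 9.9, 10.0, 10.1, 10.2, 10.2, 10.3, 10.4, 10.6, 10.7, 10.8, 10.9.
n = 17.
P20: r = 4.2; ranks 4–5 are 9.5, 9.7; interpolating gives 9.54.
P85: r = 14.6; ranks 14–15 are 10.6, 10.7; interpolating gives 10.66.
Difference: 10.66 − 9.54 = 1.12.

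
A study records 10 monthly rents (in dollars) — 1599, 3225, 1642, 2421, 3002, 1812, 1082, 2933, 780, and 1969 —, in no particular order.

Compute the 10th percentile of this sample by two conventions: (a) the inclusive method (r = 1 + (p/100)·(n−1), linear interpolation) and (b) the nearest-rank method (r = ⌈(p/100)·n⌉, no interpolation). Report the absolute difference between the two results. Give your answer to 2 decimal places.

Sorted: 780, 1082, 1599, 1642, 1812, 1969, 2421, 2933, 3002, 3225.
n = 10.
(a) r = 1.9; between ranks 1 (780) and 2 (1082): 1051.8.
(b) the nearest-rank method: rank 1 → 780.
|1051.8 − 780| = 271.8.

271.80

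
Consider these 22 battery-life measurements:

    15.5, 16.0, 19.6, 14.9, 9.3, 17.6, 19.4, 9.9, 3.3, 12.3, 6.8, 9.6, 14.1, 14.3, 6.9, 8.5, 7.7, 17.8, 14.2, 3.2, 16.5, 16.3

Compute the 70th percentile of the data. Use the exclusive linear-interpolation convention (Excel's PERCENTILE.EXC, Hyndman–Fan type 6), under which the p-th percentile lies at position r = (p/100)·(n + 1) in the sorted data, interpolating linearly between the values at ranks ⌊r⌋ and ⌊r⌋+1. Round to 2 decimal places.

16.03

Sorted: 3.2, 3.3, 6.8, 6.9, 7.7, 8.5, 9.3, 9.6, 9.9, 12.3, 14.1, 14.2, 14.3, 14.9, 15.5, 16.0, 16.3, 16.5, 17.6, 17.8, 19.4, 19.6.
n = 22.
r = (70/100)·(22 + 1) = 16.1.
Rank 16 is 16.0 and rank 17 is 16.3.
Interpolate: 16.0 + 0.1·(16.3 − 16.0) = 16.0 + 0.1·0.3 = 16.03.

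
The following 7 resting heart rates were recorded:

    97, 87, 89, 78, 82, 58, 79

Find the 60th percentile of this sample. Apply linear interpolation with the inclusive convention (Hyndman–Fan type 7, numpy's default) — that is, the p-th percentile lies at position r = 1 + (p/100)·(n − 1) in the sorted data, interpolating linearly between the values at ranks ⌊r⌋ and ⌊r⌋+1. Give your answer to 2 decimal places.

Sorted: 58, 78, 79, 82, 87, 89, 97.
n = 7.
r = 1 + (60/100)·(7 − 1) = 1 + 3.6 = 4.6.
Rank 4 is 82 and rank 5 is 87.
Interpolate: 82 + 0.6·(87 − 82) = 82 + 0.6·5 = 85.

85.00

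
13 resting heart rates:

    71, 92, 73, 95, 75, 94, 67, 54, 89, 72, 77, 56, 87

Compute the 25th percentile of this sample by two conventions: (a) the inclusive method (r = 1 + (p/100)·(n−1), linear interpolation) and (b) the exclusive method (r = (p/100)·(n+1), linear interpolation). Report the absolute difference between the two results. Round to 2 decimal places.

2.00

Sorted: 54, 56, 67, 71, 72, 73, 75, 77, 87, 89, 92, 94, 95.
n = 13.
(a) r = 4 → value at rank 4 = 71.
(b) r = 3.5; between ranks 3 (67) and 4 (71): 69.
|71 − 69| = 2.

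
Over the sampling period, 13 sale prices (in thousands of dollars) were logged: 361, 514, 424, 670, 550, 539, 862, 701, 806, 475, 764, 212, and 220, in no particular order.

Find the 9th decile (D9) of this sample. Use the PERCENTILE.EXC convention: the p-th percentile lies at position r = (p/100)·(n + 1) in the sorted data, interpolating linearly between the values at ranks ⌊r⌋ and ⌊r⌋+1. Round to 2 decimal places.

839.60

Sorted: 212, 220, 361, 424, 475, 514, 539, 550, 670, 701, 764, 806, 862.
n = 13.
r = (90/100)·(13 + 1) = 12.6.
Rank 12 is 806 and rank 13 is 862.
Interpolate: 806 + 0.6·(862 − 806) = 806 + 0.6·56 = 839.6.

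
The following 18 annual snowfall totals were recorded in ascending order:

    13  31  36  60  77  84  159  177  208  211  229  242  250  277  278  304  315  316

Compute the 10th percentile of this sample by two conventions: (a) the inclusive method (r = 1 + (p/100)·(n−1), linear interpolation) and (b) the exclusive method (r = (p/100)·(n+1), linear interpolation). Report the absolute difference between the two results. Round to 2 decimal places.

n = 18.
(a) r = 2.7; between ranks 2 (31) and 3 (36): 34.5.
(b) r = 1.9; between ranks 1 (13) and 2 (31): 29.2.
|34.5 − 29.2| = 5.3.

5.30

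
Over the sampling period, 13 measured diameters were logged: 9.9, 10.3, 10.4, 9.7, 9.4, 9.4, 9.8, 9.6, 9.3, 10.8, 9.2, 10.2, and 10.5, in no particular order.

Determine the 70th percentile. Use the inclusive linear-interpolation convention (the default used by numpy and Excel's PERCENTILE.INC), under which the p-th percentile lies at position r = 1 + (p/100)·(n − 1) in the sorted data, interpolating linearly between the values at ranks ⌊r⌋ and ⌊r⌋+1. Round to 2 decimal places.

10.24

Sorted: 9.2, 9.3, 9.4, 9.4, 9.6, 9.7, 9.8, 9.9, 10.2, 10.3, 10.4, 10.5, 10.8.
n = 13.
r = 1 + (70/100)·(13 − 1) = 1 + 8.4 = 9.4.
Rank 9 is 10.2 and rank 10 is 10.3.
Interpolate: 10.2 + 0.4·(10.3 − 10.2) = 10.2 + 0.4·0.1 = 10.24.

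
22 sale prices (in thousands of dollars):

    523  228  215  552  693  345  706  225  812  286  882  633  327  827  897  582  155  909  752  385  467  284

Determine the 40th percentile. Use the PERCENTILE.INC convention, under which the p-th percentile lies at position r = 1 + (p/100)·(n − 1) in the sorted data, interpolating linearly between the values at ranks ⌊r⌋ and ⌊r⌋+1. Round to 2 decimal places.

Sorted: 155, 215, 225, 228, 284, 286, 327, 345, 385, 467, 523, 552, 582, 633, 693, 706, 752, 812, 827, 882, 897, 909.
n = 22.
r = 1 + (40/100)·(22 − 1) = 1 + 8.4 = 9.4.
Rank 9 is 385 and rank 10 is 467.
Interpolate: 385 + 0.4·(467 − 385) = 385 + 0.4·82 = 417.8.

417.80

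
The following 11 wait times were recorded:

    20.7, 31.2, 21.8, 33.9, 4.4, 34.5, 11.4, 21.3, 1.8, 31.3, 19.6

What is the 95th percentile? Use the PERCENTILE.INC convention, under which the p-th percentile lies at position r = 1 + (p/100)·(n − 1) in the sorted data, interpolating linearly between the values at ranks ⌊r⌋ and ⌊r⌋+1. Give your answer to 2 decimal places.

34.20

Sorted: 1.8, 4.4, 11.4, 19.6, 20.7, 21.3, 21.8, 31.2, 31.3, 33.9, 34.5.
n = 11.
r = 1 + (95/100)·(11 − 1) = 1 + 9.5 = 10.5.
Rank 10 is 33.9 and rank 11 is 34.5.
Interpolate: 33.9 + 0.5·(34.5 − 33.9) = 33.9 + 0.5·0.6 = 34.2.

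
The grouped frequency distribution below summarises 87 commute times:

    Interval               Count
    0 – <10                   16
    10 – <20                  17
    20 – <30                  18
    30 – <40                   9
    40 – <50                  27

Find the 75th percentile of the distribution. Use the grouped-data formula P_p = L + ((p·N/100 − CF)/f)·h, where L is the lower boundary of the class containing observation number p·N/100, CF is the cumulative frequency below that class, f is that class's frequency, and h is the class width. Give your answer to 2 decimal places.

N = 87; target position k = 75/100 · 87 = 65.25.
Cumulative frequencies: 16, 33, 51, 60, 87.
Observation 65.25 falls in the class 40 – <50.
L = 40, CF = 60, f = 27, h = 10.
P75 = 40 + ((65.25 − 60)/27)·10 = 40 + 1.94444 = 41.9444.

41.94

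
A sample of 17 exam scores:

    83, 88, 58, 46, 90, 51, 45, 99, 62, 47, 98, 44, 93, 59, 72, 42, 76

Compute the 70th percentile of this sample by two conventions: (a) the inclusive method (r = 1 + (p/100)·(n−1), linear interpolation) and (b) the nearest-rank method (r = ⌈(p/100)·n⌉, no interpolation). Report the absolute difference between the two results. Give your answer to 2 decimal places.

1.00

Sorted: 42, 44, 45, 46, 47, 51, 58, 59, 62, 72, 76, 83, 88, 90, 93, 98, 99.
n = 17.
(a) r = 12.2; between ranks 12 (83) and 13 (88): 84.
(b) the nearest-rank method: rank 12 → 83.
|84 − 83| = 1.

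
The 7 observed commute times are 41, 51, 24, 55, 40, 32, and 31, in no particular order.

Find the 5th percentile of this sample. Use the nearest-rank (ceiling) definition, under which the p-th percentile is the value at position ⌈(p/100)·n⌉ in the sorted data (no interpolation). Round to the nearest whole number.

Sorted: 24, 31, 32, 40, 41, 51, 55.
n = 7.
Position = ⌈5/100 · 7⌉ = ⌈0.35⌉ = 1.
The value at rank 1 is 24.

24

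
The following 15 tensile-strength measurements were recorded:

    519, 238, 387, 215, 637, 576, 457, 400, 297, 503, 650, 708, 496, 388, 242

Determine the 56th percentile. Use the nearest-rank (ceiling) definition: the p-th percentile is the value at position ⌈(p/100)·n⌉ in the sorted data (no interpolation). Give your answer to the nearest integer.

496

Sorted: 215, 238, 242, 297, 387, 388, 400, 457, 496, 503, 519, 576, 637, 650, 708.
n = 15.
Position = ⌈56/100 · 15⌉ = ⌈8.4⌉ = 9.
The value at rank 9 is 496.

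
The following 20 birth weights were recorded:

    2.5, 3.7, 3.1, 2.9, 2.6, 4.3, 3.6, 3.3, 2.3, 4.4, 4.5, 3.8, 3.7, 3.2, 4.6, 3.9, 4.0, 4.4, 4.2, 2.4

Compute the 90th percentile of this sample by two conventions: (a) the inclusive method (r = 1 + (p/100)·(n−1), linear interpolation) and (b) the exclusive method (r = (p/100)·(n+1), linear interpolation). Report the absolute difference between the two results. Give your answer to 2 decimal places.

Sorted: 2.3, 2.4, 2.5, 2.6, 2.9, 3.1, 3.2, 3.3, 3.6, 3.7, 3.7, 3.8, 3.9, 4.0, 4.2, 4.3, 4.4, 4.4, 4.5, 4.6.
n = 20.
(a) r = 18.1; between ranks 18 (4.4) and 19 (4.5): 4.41.
(b) r = 18.9; between ranks 18 (4.4) and 19 (4.5): 4.49.
|4.41 − 4.49| = 0.08.

0.08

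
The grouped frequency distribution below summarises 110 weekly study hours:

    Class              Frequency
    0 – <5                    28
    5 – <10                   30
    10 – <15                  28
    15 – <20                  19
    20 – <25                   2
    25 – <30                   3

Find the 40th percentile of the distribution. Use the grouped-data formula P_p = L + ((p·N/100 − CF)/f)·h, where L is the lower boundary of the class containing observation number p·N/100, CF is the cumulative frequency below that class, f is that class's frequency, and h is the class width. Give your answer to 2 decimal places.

7.67

N = 110; target position k = 40/100 · 110 = 44.
Cumulative frequencies: 28, 58, 86, 105, 107, 110.
Observation 44 falls in the class 5 – <10.
L = 5, CF = 28, f = 30, h = 5.
P40 = 5 + ((44 − 28)/30)·5 = 5 + 2.66667 = 7.66667.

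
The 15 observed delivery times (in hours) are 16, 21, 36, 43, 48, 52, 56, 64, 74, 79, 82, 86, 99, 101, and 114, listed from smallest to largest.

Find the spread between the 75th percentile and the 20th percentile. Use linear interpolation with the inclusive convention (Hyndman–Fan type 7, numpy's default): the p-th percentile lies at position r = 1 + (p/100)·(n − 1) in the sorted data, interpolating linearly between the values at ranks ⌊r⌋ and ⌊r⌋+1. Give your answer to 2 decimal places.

42.40

n = 15.
P20: r = 3.8; ranks 3–4 are 36, 43; interpolating gives 41.6.
P75: r = 11.5; ranks 11–12 are 82, 86; interpolating gives 84.
Difference: 84 − 41.6 = 42.4.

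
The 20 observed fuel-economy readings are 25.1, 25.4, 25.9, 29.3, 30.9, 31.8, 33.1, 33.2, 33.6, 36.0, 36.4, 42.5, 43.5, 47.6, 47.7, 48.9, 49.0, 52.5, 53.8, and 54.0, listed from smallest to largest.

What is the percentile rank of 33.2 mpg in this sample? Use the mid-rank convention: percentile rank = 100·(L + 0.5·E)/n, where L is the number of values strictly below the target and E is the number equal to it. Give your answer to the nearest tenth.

37.5

Count below 33.2: L = 7; count equal: E = 1; n = 20.
Percentile rank = 100·(7 + 0.5·1)/20 = 100·7.5/20 = 37.5.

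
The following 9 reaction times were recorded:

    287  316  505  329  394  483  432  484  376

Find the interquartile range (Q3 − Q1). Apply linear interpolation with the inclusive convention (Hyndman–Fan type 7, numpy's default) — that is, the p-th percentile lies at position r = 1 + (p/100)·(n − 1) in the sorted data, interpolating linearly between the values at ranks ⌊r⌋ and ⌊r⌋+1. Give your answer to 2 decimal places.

154.00

Sorted: 287, 316, 329, 376, 394, 432, 483, 484, 505.
n = 9.
P25: r = 3 (integer) → 329.
P75: r = 7 (integer) → 483.
Difference: 483 − 329 = 154.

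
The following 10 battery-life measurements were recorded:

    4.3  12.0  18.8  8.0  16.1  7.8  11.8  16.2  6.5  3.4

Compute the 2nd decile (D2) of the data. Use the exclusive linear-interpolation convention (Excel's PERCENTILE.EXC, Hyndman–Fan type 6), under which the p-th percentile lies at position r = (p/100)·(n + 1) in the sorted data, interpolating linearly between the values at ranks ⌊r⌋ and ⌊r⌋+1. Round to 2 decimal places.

Sorted: 3.4, 4.3, 6.5, 7.8, 8.0, 11.8, 12.0, 16.1, 16.2, 18.8.
n = 10.
r = (20/100)·(10 + 1) = 2.2.
Rank 2 is 4.3 and rank 3 is 6.5.
Interpolate: 4.3 + 0.2·(6.5 − 4.3) = 4.3 + 0.2·2.2 = 4.74.

4.74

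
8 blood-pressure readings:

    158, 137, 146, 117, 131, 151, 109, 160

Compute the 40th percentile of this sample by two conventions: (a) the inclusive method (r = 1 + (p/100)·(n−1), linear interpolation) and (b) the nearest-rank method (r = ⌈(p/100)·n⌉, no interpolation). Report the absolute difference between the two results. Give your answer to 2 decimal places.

1.20

Sorted: 109, 117, 131, 137, 146, 151, 158, 160.
n = 8.
(a) r = 3.8; between ranks 3 (131) and 4 (137): 135.8.
(b) the nearest-rank method: rank 4 → 137.
|135.8 − 137| = 1.2.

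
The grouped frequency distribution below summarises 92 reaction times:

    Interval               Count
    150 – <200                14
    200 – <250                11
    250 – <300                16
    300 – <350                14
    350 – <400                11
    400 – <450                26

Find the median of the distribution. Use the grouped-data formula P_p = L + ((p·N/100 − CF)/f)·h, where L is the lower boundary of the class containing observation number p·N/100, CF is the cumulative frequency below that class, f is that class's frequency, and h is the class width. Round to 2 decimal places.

317.86

N = 92; target position k = 50/100 · 92 = 46.
Cumulative frequencies: 14, 25, 41, 55, 66, 92.
Observation 46 falls in the class 300 – <350.
L = 300, CF = 41, f = 14, h = 50.
P50 = 300 + ((46 − 41)/14)·50 = 300 + 17.8571 = 317.857.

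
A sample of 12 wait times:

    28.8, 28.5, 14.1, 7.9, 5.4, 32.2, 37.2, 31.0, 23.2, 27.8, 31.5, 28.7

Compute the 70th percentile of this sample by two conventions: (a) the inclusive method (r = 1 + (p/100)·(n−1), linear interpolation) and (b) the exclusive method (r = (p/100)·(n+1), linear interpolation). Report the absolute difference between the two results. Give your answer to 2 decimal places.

0.71

Sorted: 5.4, 7.9, 14.1, 23.2, 27.8, 28.5, 28.7, 28.8, 31.0, 31.5, 32.2, 37.2.
n = 12.
(a) r = 8.7; between ranks 8 (28.8) and 9 (31.0): 30.34.
(b) r = 9.1; between ranks 9 (31.0) and 10 (31.5): 31.05.
|30.34 − 31.05| = 0.71.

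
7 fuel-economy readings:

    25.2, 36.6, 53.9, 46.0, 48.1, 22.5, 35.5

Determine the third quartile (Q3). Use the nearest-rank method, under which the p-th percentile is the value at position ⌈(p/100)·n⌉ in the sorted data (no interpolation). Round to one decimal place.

48.1

Sorted: 22.5, 25.2, 35.5, 36.6, 46.0, 48.1, 53.9.
n = 7.
Position = ⌈75/100 · 7⌉ = ⌈5.25⌉ = 6.
The value at rank 6 is 48.1.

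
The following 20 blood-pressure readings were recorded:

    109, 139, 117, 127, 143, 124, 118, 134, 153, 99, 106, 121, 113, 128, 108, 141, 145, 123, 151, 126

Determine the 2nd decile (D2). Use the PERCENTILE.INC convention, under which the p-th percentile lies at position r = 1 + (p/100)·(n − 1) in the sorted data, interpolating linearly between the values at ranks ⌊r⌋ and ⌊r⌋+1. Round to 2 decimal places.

112.20

Sorted: 99, 106, 108, 109, 113, 117, 118, 121, 123, 124, 126, 127, 128, 134, 139, 141, 143, 145, 151, 153.
n = 20.
r = 1 + (20/100)·(20 − 1) = 1 + 3.8 = 4.8.
Rank 4 is 109 and rank 5 is 113.
Interpolate: 109 + 0.8·(113 − 109) = 109 + 0.8·4 = 112.2.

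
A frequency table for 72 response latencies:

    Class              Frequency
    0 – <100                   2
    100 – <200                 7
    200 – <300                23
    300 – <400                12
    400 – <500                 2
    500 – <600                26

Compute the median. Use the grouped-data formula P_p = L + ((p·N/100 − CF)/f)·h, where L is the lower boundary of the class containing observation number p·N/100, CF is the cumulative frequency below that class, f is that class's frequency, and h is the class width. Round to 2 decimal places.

N = 72; target position k = 50/100 · 72 = 36.
Cumulative frequencies: 2, 9, 32, 44, 46, 72.
Observation 36 falls in the class 300 – <400.
L = 300, CF = 32, f = 12, h = 100.
P50 = 300 + ((36 − 32)/12)·100 = 300 + 33.3333 = 333.333.

333.33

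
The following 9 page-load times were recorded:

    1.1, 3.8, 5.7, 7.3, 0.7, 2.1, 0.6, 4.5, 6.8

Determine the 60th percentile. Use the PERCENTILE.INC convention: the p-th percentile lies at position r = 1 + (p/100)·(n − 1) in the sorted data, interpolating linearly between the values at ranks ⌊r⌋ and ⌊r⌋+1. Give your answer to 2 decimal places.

4.36

Sorted: 0.6, 0.7, 1.1, 2.1, 3.8, 4.5, 5.7, 6.8, 7.3.
n = 9.
r = 1 + (60/100)·(9 − 1) = 1 + 4.8 = 5.8.
Rank 5 is 3.8 and rank 6 is 4.5.
Interpolate: 3.8 + 0.8·(4.5 − 3.8) = 3.8 + 0.8·0.7 = 4.36.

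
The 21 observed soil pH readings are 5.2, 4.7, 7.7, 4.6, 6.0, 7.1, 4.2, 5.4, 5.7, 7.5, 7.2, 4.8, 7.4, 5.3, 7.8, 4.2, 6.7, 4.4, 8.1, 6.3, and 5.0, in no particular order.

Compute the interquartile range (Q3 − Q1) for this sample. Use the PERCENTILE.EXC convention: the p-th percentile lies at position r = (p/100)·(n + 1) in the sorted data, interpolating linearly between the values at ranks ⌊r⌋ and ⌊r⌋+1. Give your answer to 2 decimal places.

2.55

Sorted: 4.2, 4.2, 4.4, 4.6, 4.7, 4.8, 5.0, 5.2, 5.3, 5.4, 5.7, 6.0, 6.3, 6.7, 7.1, 7.2, 7.4, 7.5, 7.7, 7.8, 8.1.
n = 21.
P25: r = 5.5; ranks 5–6 are 4.7, 4.8; interpolating gives 4.75.
P75: r = 16.5; ranks 16–17 are 7.2, 7.4; interpolating gives 7.3.
Difference: 7.3 − 4.75 = 2.55.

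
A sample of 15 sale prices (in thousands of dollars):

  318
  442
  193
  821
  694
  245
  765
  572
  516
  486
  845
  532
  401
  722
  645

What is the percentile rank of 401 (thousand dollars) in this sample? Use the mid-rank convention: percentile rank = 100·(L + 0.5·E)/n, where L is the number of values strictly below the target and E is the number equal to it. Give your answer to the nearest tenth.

Sorted: 193, 245, 318, 401, 442, 486, 516, 532, 572, 645, 694, 722, 765, 821, 845.
Count below 401: L = 3; count equal: E = 1; n = 15.
Percentile rank = 100·(3 + 0.5·1)/15 = 100·3.5/15 = 23.33.

23.3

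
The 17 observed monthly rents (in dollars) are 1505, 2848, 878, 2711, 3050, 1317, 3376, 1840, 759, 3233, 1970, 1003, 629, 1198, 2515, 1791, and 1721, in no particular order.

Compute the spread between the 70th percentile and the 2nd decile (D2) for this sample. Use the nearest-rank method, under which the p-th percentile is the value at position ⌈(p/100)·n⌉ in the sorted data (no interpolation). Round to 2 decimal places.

1512.00

Sorted: 629, 759, 878, 1003, 1198, 1317, 1505, 1721, 1791, 1840, 1970, 2515, 2711, 2848, 3050, 3233, 3376.
n = 17.
P20: rank ⌈20/100·17⌉ = 4 → 1003.
P70: rank ⌈70/100·17⌉ = 12 → 2515.
Difference: 2515 − 1003 = 1512.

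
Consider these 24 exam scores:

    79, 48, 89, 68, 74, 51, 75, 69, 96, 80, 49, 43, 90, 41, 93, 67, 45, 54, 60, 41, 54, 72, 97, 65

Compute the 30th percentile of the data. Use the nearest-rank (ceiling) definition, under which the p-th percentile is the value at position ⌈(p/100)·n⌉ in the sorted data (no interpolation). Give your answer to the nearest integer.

54

Sorted: 41, 41, 43, 45, 48, 49, 51, 54, 54, 60, 65, 67, 68, 69, 72, 74, 75, 79, 80, 89, 90, 93, 96, 97.
n = 24.
Position = ⌈30/100 · 24⌉ = ⌈7.2⌉ = 8.
The value at rank 8 is 54.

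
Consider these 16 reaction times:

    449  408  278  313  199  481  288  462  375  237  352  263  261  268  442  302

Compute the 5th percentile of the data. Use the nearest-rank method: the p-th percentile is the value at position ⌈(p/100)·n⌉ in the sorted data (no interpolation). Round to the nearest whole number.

199

Sorted: 199, 237, 261, 263, 268, 278, 288, 302, 313, 352, 375, 408, 442, 449, 462, 481.
n = 16.
Position = ⌈5/100 · 16⌉ = ⌈0.8⌉ = 1.
The value at rank 1 is 199.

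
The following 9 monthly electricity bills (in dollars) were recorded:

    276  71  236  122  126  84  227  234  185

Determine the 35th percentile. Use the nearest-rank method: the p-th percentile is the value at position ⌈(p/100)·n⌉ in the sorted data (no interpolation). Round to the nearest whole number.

Sorted: 71, 84, 122, 126, 185, 227, 234, 236, 276.
n = 9.
Position = ⌈35/100 · 9⌉ = ⌈3.15⌉ = 4.
The value at rank 4 is 126.

126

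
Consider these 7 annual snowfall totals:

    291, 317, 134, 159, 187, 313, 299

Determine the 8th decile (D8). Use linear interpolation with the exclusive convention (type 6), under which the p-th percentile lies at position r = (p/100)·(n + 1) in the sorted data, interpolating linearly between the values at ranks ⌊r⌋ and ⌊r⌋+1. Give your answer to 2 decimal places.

Sorted: 134, 159, 187, 291, 299, 313, 317.
n = 7.
r = (80/100)·(7 + 1) = 6.4.
Rank 6 is 313 and rank 7 is 317.
Interpolate: 313 + 0.4·(317 − 313) = 313 + 0.4·4 = 314.6.

314.60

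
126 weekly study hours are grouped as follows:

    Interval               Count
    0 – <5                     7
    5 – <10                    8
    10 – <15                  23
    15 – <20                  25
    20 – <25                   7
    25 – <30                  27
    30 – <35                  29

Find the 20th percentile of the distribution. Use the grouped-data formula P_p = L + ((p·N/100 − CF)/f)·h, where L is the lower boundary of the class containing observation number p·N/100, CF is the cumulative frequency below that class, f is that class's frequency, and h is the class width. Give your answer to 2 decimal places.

N = 126; target position k = 20/100 · 126 = 25.2.
Cumulative frequencies: 7, 15, 38, 63, 70, 97, 126.
Observation 25.2 falls in the class 10 – <15.
L = 10, CF = 15, f = 23, h = 5.
P20 = 10 + ((25.2 − 15)/23)·5 = 10 + 2.21739 = 12.2174.

12.22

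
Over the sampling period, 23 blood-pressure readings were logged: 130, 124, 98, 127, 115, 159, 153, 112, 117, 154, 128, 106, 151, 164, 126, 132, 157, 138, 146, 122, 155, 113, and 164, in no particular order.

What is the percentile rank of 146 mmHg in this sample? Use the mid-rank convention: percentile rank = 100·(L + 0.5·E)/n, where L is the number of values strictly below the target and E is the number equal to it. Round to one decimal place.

63.0

Sorted: 98, 106, 112, 113, 115, 117, 122, 124, 126, 127, 128, 130, 132, 138, 146, 151, 153, 154, 155, 157, 159, 164, 164.
Count below 146: L = 14; count equal: E = 1; n = 23.
Percentile rank = 100·(14 + 0.5·1)/23 = 100·14.5/23 = 63.04.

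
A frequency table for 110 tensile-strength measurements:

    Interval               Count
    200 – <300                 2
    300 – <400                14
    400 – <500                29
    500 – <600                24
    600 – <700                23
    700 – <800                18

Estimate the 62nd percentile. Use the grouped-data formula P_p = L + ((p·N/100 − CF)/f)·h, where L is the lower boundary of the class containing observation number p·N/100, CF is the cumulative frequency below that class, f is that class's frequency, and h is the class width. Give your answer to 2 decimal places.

596.67

N = 110; target position k = 62/100 · 110 = 68.2.
Cumulative frequencies: 2, 16, 45, 69, 92, 110.
Observation 68.2 falls in the class 500 – <600.
L = 500, CF = 45, f = 24, h = 100.
P62 = 500 + ((68.2 − 45)/24)·100 = 500 + 96.6667 = 596.667.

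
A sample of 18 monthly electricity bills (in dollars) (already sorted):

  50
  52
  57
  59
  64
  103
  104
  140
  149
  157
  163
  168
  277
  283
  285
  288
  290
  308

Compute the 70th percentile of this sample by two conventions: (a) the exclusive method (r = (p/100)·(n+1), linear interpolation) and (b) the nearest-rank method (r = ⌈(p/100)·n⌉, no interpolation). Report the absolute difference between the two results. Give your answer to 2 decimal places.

n = 18.
(a) r = 13.3; between ranks 13 (277) and 14 (283): 278.8.
(b) the nearest-rank method: rank 13 → 277.
|278.8 − 277| = 1.8.

1.80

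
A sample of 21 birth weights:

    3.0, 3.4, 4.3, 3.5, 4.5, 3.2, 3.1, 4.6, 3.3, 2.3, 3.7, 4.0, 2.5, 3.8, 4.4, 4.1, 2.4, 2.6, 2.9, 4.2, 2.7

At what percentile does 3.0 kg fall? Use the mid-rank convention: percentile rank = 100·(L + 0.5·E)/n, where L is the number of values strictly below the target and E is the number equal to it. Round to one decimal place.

Sorted: 2.3, 2.4, 2.5, 2.6, 2.7, 2.9, 3.0, 3.1, 3.2, 3.3, 3.4, 3.5, 3.7, 3.8, 4.0, 4.1, 4.2, 4.3, 4.4, 4.5, 4.6.
Count below 3.0: L = 6; count equal: E = 1; n = 21.
Percentile rank = 100·(6 + 0.5·1)/21 = 100·6.5/21 = 30.95.

31.0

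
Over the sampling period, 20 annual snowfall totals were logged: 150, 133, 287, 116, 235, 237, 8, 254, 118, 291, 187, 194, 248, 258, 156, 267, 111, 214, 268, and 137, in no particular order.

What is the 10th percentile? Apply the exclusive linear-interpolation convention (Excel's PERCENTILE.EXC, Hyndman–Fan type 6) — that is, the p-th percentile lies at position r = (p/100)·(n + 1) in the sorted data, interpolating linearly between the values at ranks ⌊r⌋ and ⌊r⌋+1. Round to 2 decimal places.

111.50

Sorted: 8, 111, 116, 118, 133, 137, 150, 156, 187, 194, 214, 235, 237, 248, 254, 258, 267, 268, 287, 291.
n = 20.
r = (10/100)·(20 + 1) = 2.1.
Rank 2 is 111 and rank 3 is 116.
Interpolate: 111 + 0.1·(116 − 111) = 111 + 0.1·5 = 111.5.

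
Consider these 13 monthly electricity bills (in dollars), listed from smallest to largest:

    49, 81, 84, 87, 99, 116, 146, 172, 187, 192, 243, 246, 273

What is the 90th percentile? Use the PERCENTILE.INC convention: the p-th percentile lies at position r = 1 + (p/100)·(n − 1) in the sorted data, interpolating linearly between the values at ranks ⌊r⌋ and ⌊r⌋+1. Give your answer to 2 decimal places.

245.40

n = 13.
r = 1 + (90/100)·(13 − 1) = 1 + 10.8 = 11.8.
Rank 11 is 243 and rank 12 is 246.
Interpolate: 243 + 0.8·(246 − 243) = 243 + 0.8·3 = 245.4.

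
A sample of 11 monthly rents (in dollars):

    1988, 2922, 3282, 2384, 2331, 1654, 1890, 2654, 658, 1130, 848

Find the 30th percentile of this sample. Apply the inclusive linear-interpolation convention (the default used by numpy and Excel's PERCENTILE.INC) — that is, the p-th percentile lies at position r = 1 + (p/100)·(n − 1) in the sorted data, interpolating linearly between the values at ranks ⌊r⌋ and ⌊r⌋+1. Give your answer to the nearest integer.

1654

Sorted: 658, 848, 1130, 1654, 1890, 1988, 2331, 2384, 2654, 2922, 3282.
n = 11.
r = 1 + (30/100)·(11 − 1) = 1 + 3 = 4.
r is an integer, so P30 is the value at rank 4: 1654.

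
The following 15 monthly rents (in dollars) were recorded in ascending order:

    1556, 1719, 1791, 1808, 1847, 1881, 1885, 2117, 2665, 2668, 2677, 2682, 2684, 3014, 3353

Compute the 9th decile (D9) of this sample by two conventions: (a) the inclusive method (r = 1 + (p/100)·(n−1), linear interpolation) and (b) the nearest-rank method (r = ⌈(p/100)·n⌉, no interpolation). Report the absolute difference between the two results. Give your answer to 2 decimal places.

132.00

n = 15.
(a) r = 13.6; between ranks 13 (2684) and 14 (3014): 2882.
(b) the nearest-rank method: rank 14 → 3014.
|2882 − 3014| = 132.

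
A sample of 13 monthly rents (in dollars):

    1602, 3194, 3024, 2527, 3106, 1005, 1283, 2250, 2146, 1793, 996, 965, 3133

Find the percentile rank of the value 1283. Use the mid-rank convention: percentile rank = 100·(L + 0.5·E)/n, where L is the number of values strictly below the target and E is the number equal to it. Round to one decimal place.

26.9

Sorted: 965, 996, 1005, 1283, 1602, 1793, 2146, 2250, 2527, 3024, 3106, 3133, 3194.
Count below 1283: L = 3; count equal: E = 1; n = 13.
Percentile rank = 100·(3 + 0.5·1)/13 = 100·3.5/13 = 26.92.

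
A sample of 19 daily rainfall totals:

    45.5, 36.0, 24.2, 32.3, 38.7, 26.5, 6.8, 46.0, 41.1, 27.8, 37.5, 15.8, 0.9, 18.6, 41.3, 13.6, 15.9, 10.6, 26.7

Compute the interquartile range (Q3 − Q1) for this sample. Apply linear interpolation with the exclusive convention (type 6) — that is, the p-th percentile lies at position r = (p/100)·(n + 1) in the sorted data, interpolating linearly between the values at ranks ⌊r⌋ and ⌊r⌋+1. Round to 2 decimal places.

Sorted: 0.9, 6.8, 10.6, 13.6, 15.8, 15.9, 18.6, 24.2, 26.5, 26.7, 27.8, 32.3, 36.0, 37.5, 38.7, 41.1, 41.3, 45.5, 46.0.
n = 19.
P25: r = 5 (integer) → 15.8.
P75: r = 15 (integer) → 38.7.
Difference: 38.7 − 15.8 = 22.9.

22.90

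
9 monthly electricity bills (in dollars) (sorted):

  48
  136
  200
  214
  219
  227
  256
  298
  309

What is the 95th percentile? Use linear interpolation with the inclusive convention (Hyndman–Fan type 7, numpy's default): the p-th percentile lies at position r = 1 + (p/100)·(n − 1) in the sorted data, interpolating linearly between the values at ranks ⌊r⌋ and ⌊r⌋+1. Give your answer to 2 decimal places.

n = 9.
r = 1 + (95/100)·(9 − 1) = 1 + 7.6 = 8.6.
Rank 8 is 298 and rank 9 is 309.
Interpolate: 298 + 0.6·(309 − 298) = 298 + 0.6·11 = 304.6.

304.60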